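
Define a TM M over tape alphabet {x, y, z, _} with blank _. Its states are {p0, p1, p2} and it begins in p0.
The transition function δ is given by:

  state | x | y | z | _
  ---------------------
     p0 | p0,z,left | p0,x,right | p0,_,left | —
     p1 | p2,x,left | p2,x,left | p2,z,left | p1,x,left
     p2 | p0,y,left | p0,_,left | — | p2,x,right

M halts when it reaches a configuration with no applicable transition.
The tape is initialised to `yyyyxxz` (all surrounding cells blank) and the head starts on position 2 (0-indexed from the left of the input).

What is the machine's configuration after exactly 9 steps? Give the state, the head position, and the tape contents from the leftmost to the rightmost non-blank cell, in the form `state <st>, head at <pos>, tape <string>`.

state p0, head at 1, tape xz_zzxz

p0 | yy[y]yxxz   read y → write x, move right, go to p0
p0 | yyx[y]xxz   read y → write x, move right, go to p0
p0 | yyxx[x]xz   read x → write z, move left, go to p0
p0 | yyx[x]zxz   read x → write z, move left, go to p0
p0 | yy[x]zzxz   read x → write z, move left, go to p0
p0 | y[y]zzzxz   read y → write x, move right, go to p0
p0 | yx[z]zzxz   read z → write _, move left, go to p0
p0 | y[x]_zzxz   read x → write z, move left, go to p0
p0 | [y]z_zzxz   read y → write x, move right, go to p0
p0 | x[z]_zzxz
After 9 steps: state p0, head at 1, tape xz_zzxz.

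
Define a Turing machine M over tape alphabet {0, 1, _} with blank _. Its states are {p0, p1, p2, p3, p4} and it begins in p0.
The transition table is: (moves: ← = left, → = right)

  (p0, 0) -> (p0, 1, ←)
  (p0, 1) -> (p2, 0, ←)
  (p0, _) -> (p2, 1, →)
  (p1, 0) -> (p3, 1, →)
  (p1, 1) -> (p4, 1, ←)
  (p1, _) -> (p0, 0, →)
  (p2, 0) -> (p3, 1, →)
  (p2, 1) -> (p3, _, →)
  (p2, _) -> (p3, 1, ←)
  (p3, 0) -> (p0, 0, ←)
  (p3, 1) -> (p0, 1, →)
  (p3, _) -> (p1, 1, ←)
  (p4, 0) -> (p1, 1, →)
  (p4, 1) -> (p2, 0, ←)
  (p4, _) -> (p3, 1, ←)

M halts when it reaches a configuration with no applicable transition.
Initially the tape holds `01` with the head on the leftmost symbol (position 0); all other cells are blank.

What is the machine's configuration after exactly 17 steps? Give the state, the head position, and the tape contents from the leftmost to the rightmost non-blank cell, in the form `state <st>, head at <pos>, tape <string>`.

state p0, head at 1, tape 1__011

p0 | _[0]1___   read 0 → write 1, move ←, go to p0
p0 | [_]11___   read _ → write 1, move →, go to p2
p2 | 1[1]1___   read 1 → write _, move →, go to p3
p3 | 1_[1]___   read 1 → write 1, move →, go to p0
p0 | 1_1[_]__   read _ → write 1, move →, go to p2
p2 | 1_11[_]_   read _ → write 1, move ←, go to p3
p3 | 1_1[1]1_   read 1 → write 1, move →, go to p0
p0 | 1_11[1]_   read 1 → write 0, move ←, go to p2
p2 | 1_1[1]0_   read 1 → write _, move →, go to p3
p3 | 1_1_[0]_   read 0 → write 0, move ←, go to p0
p0 | 1_1[_]0_   read _ → write 1, move →, go to p2
p2 | 1_11[0]_   read 0 → write 1, move →, go to p3
p3 | 1_111[_]   read _ → write 1, move ←, go to p1
p1 | 1_11[1]1   read 1 → write 1, move ←, go to p4
p4 | 1_1[1]11   read 1 → write 0, move ←, go to p2
p2 | 1_[1]011   read 1 → write _, move →, go to p3
p3 | 1__[0]11   read 0 → write 0, move ←, go to p0
p0 | 1_[_]011
After 17 steps: state p0, head at 1, tape 1__011.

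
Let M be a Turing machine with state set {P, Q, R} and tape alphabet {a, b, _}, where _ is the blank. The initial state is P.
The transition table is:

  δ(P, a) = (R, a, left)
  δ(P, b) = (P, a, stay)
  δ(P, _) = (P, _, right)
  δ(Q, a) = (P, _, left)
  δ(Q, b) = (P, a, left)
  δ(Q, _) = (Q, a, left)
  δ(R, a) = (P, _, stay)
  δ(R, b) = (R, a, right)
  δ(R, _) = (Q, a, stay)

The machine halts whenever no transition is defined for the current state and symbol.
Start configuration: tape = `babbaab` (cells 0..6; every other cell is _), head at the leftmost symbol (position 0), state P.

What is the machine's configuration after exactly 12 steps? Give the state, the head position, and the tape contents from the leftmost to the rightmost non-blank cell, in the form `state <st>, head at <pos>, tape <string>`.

state R, head at -1, tape aabbaab

state=P head=0 tape=__[b]abbaab   (P,b)→(P,a,stay)
state=P head=0 tape=__[a]abbaab   (P,a)→(R,a,left)
state=R head=-1 tape=_[_]aabbaab   (R,_)→(Q,a,stay)
state=Q head=-1 tape=_[a]aabbaab   (Q,a)→(P,_,left)
state=P head=-2 tape=[_]_aabbaab   (P,_)→(P,_,right)
state=P head=-1 tape=_[_]aabbaab   (P,_)→(P,_,right)
state=P head=0 tape=__[a]abbaab   (P,a)→(R,a,left)
state=R head=-1 tape=_[_]aabbaab   (R,_)→(Q,a,stay)
state=Q head=-1 tape=_[a]aabbaab   (Q,a)→(P,_,left)
state=P head=-2 tape=[_]_aabbaab   (P,_)→(P,_,right)
state=P head=-1 tape=_[_]aabbaab   (P,_)→(P,_,right)
state=P head=0 tape=__[a]abbaab   (P,a)→(R,a,left)
state=R head=-1 tape=_[_]aabbaab
After 12 steps: state R, head at -1, tape aabbaab.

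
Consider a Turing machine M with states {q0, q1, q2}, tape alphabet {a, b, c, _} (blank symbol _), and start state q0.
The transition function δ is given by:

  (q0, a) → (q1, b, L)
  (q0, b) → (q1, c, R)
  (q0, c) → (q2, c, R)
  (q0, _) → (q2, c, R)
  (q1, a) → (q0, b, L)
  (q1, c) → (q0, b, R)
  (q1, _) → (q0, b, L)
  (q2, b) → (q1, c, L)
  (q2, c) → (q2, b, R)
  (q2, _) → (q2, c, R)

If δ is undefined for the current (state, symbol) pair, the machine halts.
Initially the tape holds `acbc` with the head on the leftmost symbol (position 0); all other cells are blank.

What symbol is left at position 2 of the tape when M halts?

c

state=q0 head=0 tape=__[a]cbc   (q0,a)→(q1,b,L)
state=q1 head=-1 tape=_[_]bcbc   (q1,_)→(q0,b,L)
state=q0 head=-2 tape=[_]bbcbc   (q0,_)→(q2,c,R)
state=q2 head=-1 tape=c[b]bcbc   (q2,b)→(q1,c,L)
state=q1 head=-2 tape=[c]cbcbc   (q1,c)→(q0,b,R)
state=q0 head=-1 tape=b[c]bcbc   (q0,c)→(q2,c,R)
state=q2 head=0 tape=bc[b]cbc   (q2,b)→(q1,c,L)
state=q1 head=-1 tape=b[c]ccbc   (q1,c)→(q0,b,R)
state=q0 head=0 tape=bb[c]cbc   (q0,c)→(q2,c,R)
state=q2 head=1 tape=bbc[c]bc   (q2,c)→(q2,b,R)
state=q2 head=2 tape=bbcb[b]c   (q2,b)→(q1,c,L)
state=q1 head=1 tape=bbc[b]cc
Cell 2 holds c when M halts.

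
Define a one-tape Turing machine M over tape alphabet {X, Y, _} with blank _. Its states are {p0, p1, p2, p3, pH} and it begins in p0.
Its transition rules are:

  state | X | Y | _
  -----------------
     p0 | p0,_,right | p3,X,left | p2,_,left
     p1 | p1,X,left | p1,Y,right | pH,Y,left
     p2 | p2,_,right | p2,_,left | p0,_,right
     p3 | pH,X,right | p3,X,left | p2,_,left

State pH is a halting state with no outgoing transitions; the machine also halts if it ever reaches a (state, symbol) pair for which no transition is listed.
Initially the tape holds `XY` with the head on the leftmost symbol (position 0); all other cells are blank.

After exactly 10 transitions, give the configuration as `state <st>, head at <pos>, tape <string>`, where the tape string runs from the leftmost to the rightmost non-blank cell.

state p0, head at 0, tape X

p0 | _[X]Y   read X → write _, move right, go to p0
p0 | __[Y]   read Y → write X, move left, go to p3
p3 | _[_]X   read _ → write _, move left, go to p2
p2 | [_]_X   read _ → write _, move right, go to p0
p0 | _[_]X   read _ → write _, move left, go to p2
p2 | [_]_X   read _ → write _, move right, go to p0
p0 | _[_]X   read _ → write _, move left, go to p2
p2 | [_]_X   read _ → write _, move right, go to p0
p0 | _[_]X   read _ → write _, move left, go to p2
p2 | [_]_X   read _ → write _, move right, go to p0
p0 | _[_]X
After 10 steps: state p0, head at 0, tape X.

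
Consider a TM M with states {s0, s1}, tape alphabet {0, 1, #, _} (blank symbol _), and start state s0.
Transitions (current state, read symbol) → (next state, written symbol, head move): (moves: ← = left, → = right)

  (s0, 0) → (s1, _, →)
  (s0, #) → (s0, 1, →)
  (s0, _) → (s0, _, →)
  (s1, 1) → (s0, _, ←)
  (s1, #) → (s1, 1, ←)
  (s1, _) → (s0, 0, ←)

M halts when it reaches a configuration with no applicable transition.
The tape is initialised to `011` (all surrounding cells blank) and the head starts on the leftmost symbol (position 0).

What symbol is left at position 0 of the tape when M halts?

_

s0 | [0]11   read 0 → write _, move →, go to s1
s1 | _[1]1   read 1 → write _, move ←, go to s0
s0 | [_]_1   read _ → write _, move →, go to s0
s0 | _[_]1   read _ → write _, move →, go to s0
s0 | __[1]
Cell 0 holds _ when M halts.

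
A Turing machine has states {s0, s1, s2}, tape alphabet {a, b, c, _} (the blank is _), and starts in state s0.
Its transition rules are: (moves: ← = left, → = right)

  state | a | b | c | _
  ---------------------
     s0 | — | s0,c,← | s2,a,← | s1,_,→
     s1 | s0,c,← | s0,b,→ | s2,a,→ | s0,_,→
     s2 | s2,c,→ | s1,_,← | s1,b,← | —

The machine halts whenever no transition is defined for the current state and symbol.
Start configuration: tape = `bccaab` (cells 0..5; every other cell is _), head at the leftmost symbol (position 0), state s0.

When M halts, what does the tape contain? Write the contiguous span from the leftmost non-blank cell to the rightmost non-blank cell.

a_caab

s0 | _[b]ccaab   read b → write c, move ←, go to s0
s0 | [_]cccaab   read _ → write _, move →, go to s1
s1 | _[c]ccaab   read c → write a, move →, go to s2
s2 | _a[c]caab   read c → write b, move ←, go to s1
s1 | _[a]bcaab   read a → write c, move ←, go to s0
s0 | [_]cbcaab   read _ → write _, move →, go to s1
s1 | _[c]bcaab   read c → write a, move →, go to s2
s2 | _a[b]caab   read b → write _, move ←, go to s1
s1 | _[a]_caab   read a → write c, move ←, go to s0
s0 | [_]c_caab   read _ → write _, move →, go to s1
s1 | _[c]_caab   read c → write a, move →, go to s2
s2 | _a[_]caab
The non-blank tape span at halt is a_caab.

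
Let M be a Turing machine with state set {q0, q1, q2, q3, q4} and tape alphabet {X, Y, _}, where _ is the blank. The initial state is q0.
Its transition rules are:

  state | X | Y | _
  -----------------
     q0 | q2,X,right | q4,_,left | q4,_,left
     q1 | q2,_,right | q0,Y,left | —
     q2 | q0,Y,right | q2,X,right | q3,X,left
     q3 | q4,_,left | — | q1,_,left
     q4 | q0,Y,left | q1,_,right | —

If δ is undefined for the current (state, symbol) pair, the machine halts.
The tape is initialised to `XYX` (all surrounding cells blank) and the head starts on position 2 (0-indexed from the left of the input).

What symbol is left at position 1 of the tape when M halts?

_

q0 | XY[X]_   read X → write X, move right, go to q2
q2 | XYX[_]   read _ → write X, move left, go to q3
q3 | XY[X]X   read X → write _, move left, go to q4
q4 | X[Y]_X   read Y → write _, move right, go to q1
q1 | X_[_]X
Cell 1 holds _ when M halts.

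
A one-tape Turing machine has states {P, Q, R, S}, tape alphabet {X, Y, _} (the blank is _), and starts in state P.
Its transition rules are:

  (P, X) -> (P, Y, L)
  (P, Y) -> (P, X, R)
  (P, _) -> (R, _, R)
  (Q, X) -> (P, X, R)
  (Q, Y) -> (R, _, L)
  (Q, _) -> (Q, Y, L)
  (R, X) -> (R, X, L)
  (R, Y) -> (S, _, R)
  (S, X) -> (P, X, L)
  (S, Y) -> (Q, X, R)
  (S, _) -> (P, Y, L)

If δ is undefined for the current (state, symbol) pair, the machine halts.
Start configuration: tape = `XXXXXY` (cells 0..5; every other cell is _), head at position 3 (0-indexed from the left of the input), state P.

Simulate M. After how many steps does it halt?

9

P | _XXX[X]XY   read X → write Y, move L, go to P
P | _XX[X]YXY   read X → write Y, move L, go to P
P | _X[X]YYXY   read X → write Y, move L, go to P
P | _[X]YYYXY   read X → write Y, move L, go to P
P | [_]YYYYXY   read _ → write _, move R, go to R
R | _[Y]YYYXY   read Y → write _, move R, go to S
S | __[Y]YYXY   read Y → write X, move R, go to Q
Q | __X[Y]YXY   read Y → write _, move L, go to R
R | __[X]_YXY   read X → write X, move L, go to R
R | _[_]X_YXY
M halts after 9 transitions.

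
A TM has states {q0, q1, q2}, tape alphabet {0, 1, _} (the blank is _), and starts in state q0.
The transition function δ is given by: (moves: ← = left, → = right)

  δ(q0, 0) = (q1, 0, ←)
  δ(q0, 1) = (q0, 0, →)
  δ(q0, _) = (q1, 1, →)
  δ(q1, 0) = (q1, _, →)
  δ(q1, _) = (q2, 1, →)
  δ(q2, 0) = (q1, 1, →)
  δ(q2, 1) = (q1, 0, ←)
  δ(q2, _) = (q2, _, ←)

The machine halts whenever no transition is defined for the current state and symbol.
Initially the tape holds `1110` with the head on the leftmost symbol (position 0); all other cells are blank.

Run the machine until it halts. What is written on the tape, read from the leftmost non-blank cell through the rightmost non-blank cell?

state=q0 head=0 tape=[1]110___   (q0,1)→(q0,0,→)
state=q0 head=1 tape=0[1]10___   (q0,1)→(q0,0,→)
state=q0 head=2 tape=00[1]0___   (q0,1)→(q0,0,→)
state=q0 head=3 tape=000[0]___   (q0,0)→(q1,0,←)
state=q1 head=2 tape=00[0]0___   (q1,0)→(q1,_,→)
state=q1 head=3 tape=00_[0]___   (q1,0)→(q1,_,→)
state=q1 head=4 tape=00__[_]__   (q1,_)→(q2,1,→)
state=q2 head=5 tape=00__1[_]_   (q2,_)→(q2,_,←)
state=q2 head=4 tape=00__[1]__   (q2,1)→(q1,0,←)
state=q1 head=3 tape=00_[_]0__   (q1,_)→(q2,1,→)
state=q2 head=4 tape=00_1[0]__   (q2,0)→(q1,1,→)
state=q1 head=5 tape=00_11[_]_   (q1,_)→(q2,1,→)
state=q2 head=6 tape=00_111[_]   (q2,_)→(q2,_,←)
state=q2 head=5 tape=00_11[1]_   (q2,1)→(q1,0,←)
state=q1 head=4 tape=00_1[1]0_
The non-blank tape span at halt is 00_110.

00_110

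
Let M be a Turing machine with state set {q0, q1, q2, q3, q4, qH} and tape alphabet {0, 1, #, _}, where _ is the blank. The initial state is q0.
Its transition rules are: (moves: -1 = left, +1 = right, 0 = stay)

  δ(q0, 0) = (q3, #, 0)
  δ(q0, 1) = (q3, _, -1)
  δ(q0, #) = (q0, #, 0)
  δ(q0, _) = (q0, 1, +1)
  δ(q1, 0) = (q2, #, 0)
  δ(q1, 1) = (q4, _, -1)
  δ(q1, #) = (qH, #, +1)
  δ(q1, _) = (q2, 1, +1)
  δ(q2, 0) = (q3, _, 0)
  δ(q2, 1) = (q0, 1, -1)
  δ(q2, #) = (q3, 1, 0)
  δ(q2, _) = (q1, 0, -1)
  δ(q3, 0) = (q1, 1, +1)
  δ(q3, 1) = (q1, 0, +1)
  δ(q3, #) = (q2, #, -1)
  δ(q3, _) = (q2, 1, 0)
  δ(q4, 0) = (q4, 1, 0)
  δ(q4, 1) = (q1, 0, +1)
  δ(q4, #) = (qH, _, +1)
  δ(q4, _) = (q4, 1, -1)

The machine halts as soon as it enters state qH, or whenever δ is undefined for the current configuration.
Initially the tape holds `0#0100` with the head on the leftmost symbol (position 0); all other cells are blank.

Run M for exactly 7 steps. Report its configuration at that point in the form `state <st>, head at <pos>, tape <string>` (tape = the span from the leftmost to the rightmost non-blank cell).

state=q0 head=0 tape=__[0]#0100   (q0,0)→(q3,#,0)
state=q3 head=0 tape=__[#]#0100   (q3,#)→(q2,#,-1)
state=q2 head=-1 tape=_[_]##0100   (q2,_)→(q1,0,-1)
state=q1 head=-2 tape=[_]0##0100   (q1,_)→(q2,1,+1)
state=q2 head=-1 tape=1[0]##0100   (q2,0)→(q3,_,0)
state=q3 head=-1 tape=1[_]##0100   (q3,_)→(q2,1,0)
state=q2 head=-1 tape=1[1]##0100   (q2,1)→(q0,1,-1)
state=q0 head=-2 tape=[1]1##0100
After 7 steps: state q0, head at -2, tape 11##0100.

state q0, head at -2, tape 11##0100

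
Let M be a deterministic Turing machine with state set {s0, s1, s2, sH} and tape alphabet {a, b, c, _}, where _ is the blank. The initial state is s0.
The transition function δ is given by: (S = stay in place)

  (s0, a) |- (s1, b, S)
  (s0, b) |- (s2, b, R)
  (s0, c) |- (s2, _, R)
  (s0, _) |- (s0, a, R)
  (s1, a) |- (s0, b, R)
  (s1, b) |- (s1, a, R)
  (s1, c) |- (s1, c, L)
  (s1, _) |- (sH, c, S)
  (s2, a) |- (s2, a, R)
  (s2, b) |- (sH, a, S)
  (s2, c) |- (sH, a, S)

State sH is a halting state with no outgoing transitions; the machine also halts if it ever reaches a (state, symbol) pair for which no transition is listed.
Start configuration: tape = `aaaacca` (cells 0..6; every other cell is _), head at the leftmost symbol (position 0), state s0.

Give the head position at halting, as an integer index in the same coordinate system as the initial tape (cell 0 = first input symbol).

5

s0 | [a]aaacca   read a → write b, move S, go to s1
s1 | [b]aaacca   read b → write a, move R, go to s1
s1 | a[a]aacca   read a → write b, move R, go to s0
s0 | ab[a]acca   read a → write b, move S, go to s1
s1 | ab[b]acca   read b → write a, move R, go to s1
s1 | aba[a]cca   read a → write b, move R, go to s0
s0 | abab[c]ca   read c → write _, move R, go to s2
s2 | abab_[c]a   read c → write a, move S, go to sH
sH | abab_[a]a
At halt the head is at cell 5.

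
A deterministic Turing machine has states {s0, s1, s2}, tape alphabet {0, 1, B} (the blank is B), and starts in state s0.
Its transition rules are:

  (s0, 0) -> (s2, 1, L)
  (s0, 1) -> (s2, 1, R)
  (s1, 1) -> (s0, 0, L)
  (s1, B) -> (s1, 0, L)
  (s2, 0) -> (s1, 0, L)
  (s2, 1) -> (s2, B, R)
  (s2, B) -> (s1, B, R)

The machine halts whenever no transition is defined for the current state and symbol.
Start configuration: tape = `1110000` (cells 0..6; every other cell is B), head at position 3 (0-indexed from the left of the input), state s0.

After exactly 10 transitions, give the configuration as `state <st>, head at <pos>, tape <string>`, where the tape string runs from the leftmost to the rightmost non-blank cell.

state s0, head at -1, tape 0000000

s0 | B111[0]000   read 0 → write 1, move L, go to s2
s2 | B11[1]1000   read 1 → write B, move R, go to s2
s2 | B11B[1]000   read 1 → write B, move R, go to s2
s2 | B11BB[0]00   read 0 → write 0, move L, go to s1
s1 | B11B[B]000   read B → write 0, move L, go to s1
s1 | B11[B]0000   read B → write 0, move L, go to s1
s1 | B1[1]00000   read 1 → write 0, move L, go to s0
s0 | B[1]000000   read 1 → write 1, move R, go to s2
s2 | B1[0]00000   read 0 → write 0, move L, go to s1
s1 | B[1]000000   read 1 → write 0, move L, go to s0
s0 | [B]0000000
After 10 steps: state s0, head at -1, tape 0000000.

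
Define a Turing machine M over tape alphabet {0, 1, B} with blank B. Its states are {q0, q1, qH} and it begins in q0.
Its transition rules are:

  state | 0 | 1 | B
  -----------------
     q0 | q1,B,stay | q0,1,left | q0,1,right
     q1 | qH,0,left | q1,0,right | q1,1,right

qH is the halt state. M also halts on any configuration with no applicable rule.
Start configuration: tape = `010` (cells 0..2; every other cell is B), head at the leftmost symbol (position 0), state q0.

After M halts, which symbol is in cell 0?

state=q0 head=0 tape=[0]10   (q0,0)→(q1,B,stay)
state=q1 head=0 tape=[B]10   (q1,B)→(q1,1,right)
state=q1 head=1 tape=1[1]0   (q1,1)→(q1,0,right)
state=q1 head=2 tape=10[0]   (q1,0)→(qH,0,left)
state=qH head=1 tape=1[0]0
Cell 0 holds 1 when M halts.

1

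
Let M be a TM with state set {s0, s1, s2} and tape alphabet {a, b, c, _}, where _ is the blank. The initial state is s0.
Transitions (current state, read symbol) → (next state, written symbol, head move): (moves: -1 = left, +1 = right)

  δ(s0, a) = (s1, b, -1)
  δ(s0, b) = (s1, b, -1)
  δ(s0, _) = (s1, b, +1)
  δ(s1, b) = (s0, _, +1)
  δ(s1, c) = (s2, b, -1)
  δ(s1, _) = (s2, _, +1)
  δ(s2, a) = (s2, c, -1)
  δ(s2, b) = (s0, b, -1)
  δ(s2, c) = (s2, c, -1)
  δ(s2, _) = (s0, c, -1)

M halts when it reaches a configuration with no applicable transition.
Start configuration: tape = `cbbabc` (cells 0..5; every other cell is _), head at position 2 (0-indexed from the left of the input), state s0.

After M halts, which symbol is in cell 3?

state=s0 head=2 tape=cb[b]abc   (s0,b)→(s1,b,-1)
state=s1 head=1 tape=c[b]babc   (s1,b)→(s0,_,+1)
state=s0 head=2 tape=c_[b]abc   (s0,b)→(s1,b,-1)
state=s1 head=1 tape=c[_]babc   (s1,_)→(s2,_,+1)
state=s2 head=2 tape=c_[b]abc   (s2,b)→(s0,b,-1)
state=s0 head=1 tape=c[_]babc   (s0,_)→(s1,b,+1)
state=s1 head=2 tape=cb[b]abc   (s1,b)→(s0,_,+1)
state=s0 head=3 tape=cb_[a]bc   (s0,a)→(s1,b,-1)
state=s1 head=2 tape=cb[_]bbc   (s1,_)→(s2,_,+1)
state=s2 head=3 tape=cb_[b]bc   (s2,b)→(s0,b,-1)
state=s0 head=2 tape=cb[_]bbc   (s0,_)→(s1,b,+1)
state=s1 head=3 tape=cbb[b]bc   (s1,b)→(s0,_,+1)
state=s0 head=4 tape=cbb_[b]c   (s0,b)→(s1,b,-1)
state=s1 head=3 tape=cbb[_]bc   (s1,_)→(s2,_,+1)
state=s2 head=4 tape=cbb_[b]c   (s2,b)→(s0,b,-1)
state=s0 head=3 tape=cbb[_]bc   (s0,_)→(s1,b,+1)
state=s1 head=4 tape=cbbb[b]c   (s1,b)→(s0,_,+1)
state=s0 head=5 tape=cbbb_[c]
Cell 3 holds b when M halts.

b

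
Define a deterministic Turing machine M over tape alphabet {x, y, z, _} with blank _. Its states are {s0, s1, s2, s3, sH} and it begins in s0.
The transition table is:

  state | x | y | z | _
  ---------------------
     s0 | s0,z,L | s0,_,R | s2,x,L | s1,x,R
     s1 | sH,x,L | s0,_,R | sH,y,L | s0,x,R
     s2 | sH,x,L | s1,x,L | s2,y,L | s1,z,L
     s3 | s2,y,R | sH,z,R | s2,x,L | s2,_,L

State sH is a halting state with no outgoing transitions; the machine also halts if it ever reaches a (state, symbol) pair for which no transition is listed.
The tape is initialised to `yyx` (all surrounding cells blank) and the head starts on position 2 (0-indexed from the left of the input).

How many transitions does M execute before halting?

10

state=s0 head=2 tape=__yy[x]   (s0,x)→(s0,z,L)
state=s0 head=1 tape=__y[y]z   (s0,y)→(s0,_,R)
state=s0 head=2 tape=__y_[z]   (s0,z)→(s2,x,L)
state=s2 head=1 tape=__y[_]x   (s2,_)→(s1,z,L)
state=s1 head=0 tape=__[y]zx   (s1,y)→(s0,_,R)
state=s0 head=1 tape=___[z]x   (s0,z)→(s2,x,L)
state=s2 head=0 tape=__[_]xx   (s2,_)→(s1,z,L)
state=s1 head=-1 tape=_[_]zxx   (s1,_)→(s0,x,R)
state=s0 head=0 tape=_x[z]xx   (s0,z)→(s2,x,L)
state=s2 head=-1 tape=_[x]xxx   (s2,x)→(sH,x,L)
state=sH head=-2 tape=[_]xxxx
M halts after 10 transitions.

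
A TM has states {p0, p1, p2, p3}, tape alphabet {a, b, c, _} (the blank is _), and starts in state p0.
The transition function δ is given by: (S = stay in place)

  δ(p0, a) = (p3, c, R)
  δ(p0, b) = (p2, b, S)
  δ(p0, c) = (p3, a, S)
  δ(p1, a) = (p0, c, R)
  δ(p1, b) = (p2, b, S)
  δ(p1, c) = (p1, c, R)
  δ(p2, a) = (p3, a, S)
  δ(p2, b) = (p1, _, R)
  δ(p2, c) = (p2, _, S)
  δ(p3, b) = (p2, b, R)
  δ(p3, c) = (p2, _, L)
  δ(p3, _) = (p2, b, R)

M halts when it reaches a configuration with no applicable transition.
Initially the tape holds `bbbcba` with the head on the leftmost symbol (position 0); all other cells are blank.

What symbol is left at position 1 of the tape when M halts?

p0 | [b]bbcba_   read b → write b, move S, go to p2
p2 | [b]bbcba_   read b → write _, move R, go to p1
p1 | _[b]bcba_   read b → write b, move S, go to p2
p2 | _[b]bcba_   read b → write _, move R, go to p1
p1 | __[b]cba_   read b → write b, move S, go to p2
p2 | __[b]cba_   read b → write _, move R, go to p1
p1 | ___[c]ba_   read c → write c, move R, go to p1
p1 | ___c[b]a_   read b → write b, move S, go to p2
p2 | ___c[b]a_   read b → write _, move R, go to p1
p1 | ___c_[a]_   read a → write c, move R, go to p0
p0 | ___c_c[_]
Cell 1 holds _ when M halts.

_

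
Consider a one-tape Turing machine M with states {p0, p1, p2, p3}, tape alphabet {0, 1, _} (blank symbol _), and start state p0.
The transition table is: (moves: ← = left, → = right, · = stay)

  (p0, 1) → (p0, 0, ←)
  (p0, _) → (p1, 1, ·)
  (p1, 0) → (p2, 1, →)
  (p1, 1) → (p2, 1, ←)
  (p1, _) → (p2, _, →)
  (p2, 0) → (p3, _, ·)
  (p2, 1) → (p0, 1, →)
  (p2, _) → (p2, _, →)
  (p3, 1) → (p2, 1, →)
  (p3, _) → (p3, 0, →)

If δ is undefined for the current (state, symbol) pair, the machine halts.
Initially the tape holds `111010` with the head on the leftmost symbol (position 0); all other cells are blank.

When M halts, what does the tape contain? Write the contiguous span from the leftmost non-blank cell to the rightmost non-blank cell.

state=p0 head=0 tape=__[1]11010   (p0,1)→(p0,0,←)
state=p0 head=-1 tape=_[_]011010   (p0,_)→(p1,1,·)
state=p1 head=-1 tape=_[1]011010   (p1,1)→(p2,1,←)
state=p2 head=-2 tape=[_]1011010   (p2,_)→(p2,_,→)
state=p2 head=-1 tape=_[1]011010   (p2,1)→(p0,1,→)
state=p0 head=0 tape=_1[0]11010
The non-blank tape span at halt is 1011010.

1011010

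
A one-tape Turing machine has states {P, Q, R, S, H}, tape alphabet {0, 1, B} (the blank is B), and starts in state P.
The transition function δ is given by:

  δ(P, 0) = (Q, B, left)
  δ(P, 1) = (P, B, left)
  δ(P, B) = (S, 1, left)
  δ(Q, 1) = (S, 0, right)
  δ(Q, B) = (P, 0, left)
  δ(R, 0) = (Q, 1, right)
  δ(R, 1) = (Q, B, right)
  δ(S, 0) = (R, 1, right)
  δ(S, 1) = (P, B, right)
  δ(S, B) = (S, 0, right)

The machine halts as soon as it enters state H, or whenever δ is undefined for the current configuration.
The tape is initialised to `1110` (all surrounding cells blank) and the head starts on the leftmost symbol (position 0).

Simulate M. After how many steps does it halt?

P | BBB[1]110   read 1 → write B, move left, go to P
P | BB[B]B110   read B → write 1, move left, go to S
S | B[B]1B110   read B → write 0, move right, go to S
S | B0[1]B110   read 1 → write B, move right, go to P
P | B0B[B]110   read B → write 1, move left, go to S
S | B0[B]1110   read B → write 0, move right, go to S
S | B00[1]110   read 1 → write B, move right, go to P
P | B00B[1]10   read 1 → write B, move left, go to P
P | B00[B]B10   read B → write 1, move left, go to S
S | B0[0]1B10   read 0 → write 1, move right, go to R
R | B01[1]B10   read 1 → write B, move right, go to Q
Q | B01B[B]10   read B → write 0, move left, go to P
P | B01[B]010   read B → write 1, move left, go to S
S | B0[1]1010   read 1 → write B, move right, go to P
P | B0B[1]010   read 1 → write B, move left, go to P
P | B0[B]B010   read B → write 1, move left, go to S
S | B[0]1B010   read 0 → write 1, move right, go to R
R | B1[1]B010   read 1 → write B, move right, go to Q
Q | B1B[B]010   read B → write 0, move left, go to P
P | B1[B]0010   read B → write 1, move left, go to S
S | B[1]10010   read 1 → write B, move right, go to P
P | BB[1]0010   read 1 → write B, move left, go to P
P | B[B]B0010   read B → write 1, move left, go to S
S | [B]1B0010   read B → write 0, move right, go to S
S | 0[1]B0010   read 1 → write B, move right, go to P
P | 0B[B]0010   read B → write 1, move left, go to S
S | 0[B]10010   read B → write 0, move right, go to S
S | 00[1]0010   read 1 → write B, move right, go to P
P | 00B[0]010   read 0 → write B, move left, go to Q
Q | 00[B]B010   read B → write 0, move left, go to P
P | 0[0]0B010   read 0 → write B, move left, go to Q
Q | [0]B0B010
M halts after 31 transitions.

31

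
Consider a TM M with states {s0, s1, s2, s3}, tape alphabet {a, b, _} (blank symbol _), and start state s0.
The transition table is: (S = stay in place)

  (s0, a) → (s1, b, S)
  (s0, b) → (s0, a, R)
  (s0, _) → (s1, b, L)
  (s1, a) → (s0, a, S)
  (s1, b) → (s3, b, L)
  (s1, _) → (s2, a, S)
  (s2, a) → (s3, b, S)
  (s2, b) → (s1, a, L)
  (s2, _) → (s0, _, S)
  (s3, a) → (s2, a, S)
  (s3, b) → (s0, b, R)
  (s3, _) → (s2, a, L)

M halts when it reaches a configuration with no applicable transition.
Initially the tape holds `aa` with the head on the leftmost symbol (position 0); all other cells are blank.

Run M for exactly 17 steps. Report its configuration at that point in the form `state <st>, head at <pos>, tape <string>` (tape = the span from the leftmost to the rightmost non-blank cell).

state s1, head at 1, tape bbaab

s0 | ___[a]a   read a → write b, move S, go to s1
s1 | ___[b]a   read b → write b, move L, go to s3
s3 | __[_]ba   read _ → write a, move L, go to s2
s2 | _[_]aba   read _ → write _, move S, go to s0
s0 | _[_]aba   read _ → write b, move L, go to s1
s1 | [_]baba   read _ → write a, move S, go to s2
s2 | [a]baba   read a → write b, move S, go to s3
s3 | [b]baba   read b → write b, move R, go to s0
s0 | b[b]aba   read b → write a, move R, go to s0
s0 | ba[a]ba   read a → write b, move S, go to s1
s1 | ba[b]ba   read b → write b, move L, go to s3
s3 | b[a]bba   read a → write a, move S, go to s2
s2 | b[a]bba   read a → write b, move S, go to s3
s3 | b[b]bba   read b → write b, move R, go to s0
s0 | bb[b]ba   read b → write a, move R, go to s0
s0 | bba[b]a   read b → write a, move R, go to s0
s0 | bbaa[a]   read a → write b, move S, go to s1
s1 | bbaa[b]
After 17 steps: state s1, head at 1, tape bbaab.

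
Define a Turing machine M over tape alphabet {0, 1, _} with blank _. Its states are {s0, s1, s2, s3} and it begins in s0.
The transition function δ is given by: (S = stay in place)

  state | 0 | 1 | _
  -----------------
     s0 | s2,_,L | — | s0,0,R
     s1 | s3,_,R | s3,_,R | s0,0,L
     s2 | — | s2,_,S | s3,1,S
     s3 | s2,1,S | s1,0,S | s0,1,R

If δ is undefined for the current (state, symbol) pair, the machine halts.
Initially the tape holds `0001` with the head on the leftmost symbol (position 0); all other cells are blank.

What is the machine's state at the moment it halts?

s0

state=s0 head=0 tape=_[0]001   (s0,0)→(s2,_,L)
state=s2 head=-1 tape=[_]_001   (s2,_)→(s3,1,S)
state=s3 head=-1 tape=[1]_001   (s3,1)→(s1,0,S)
state=s1 head=-1 tape=[0]_001   (s1,0)→(s3,_,R)
state=s3 head=0 tape=_[_]001   (s3,_)→(s0,1,R)
state=s0 head=1 tape=_1[0]01   (s0,0)→(s2,_,L)
state=s2 head=0 tape=_[1]_01   (s2,1)→(s2,_,S)
state=s2 head=0 tape=_[_]_01   (s2,_)→(s3,1,S)
state=s3 head=0 tape=_[1]_01   (s3,1)→(s1,0,S)
state=s1 head=0 tape=_[0]_01   (s1,0)→(s3,_,R)
state=s3 head=1 tape=__[_]01   (s3,_)→(s0,1,R)
state=s0 head=2 tape=__1[0]1   (s0,0)→(s2,_,L)
state=s2 head=1 tape=__[1]_1   (s2,1)→(s2,_,S)
state=s2 head=1 tape=__[_]_1   (s2,_)→(s3,1,S)
state=s3 head=1 tape=__[1]_1   (s3,1)→(s1,0,S)
state=s1 head=1 tape=__[0]_1   (s1,0)→(s3,_,R)
state=s3 head=2 tape=___[_]1   (s3,_)→(s0,1,R)
state=s0 head=3 tape=___1[1]
No transition is defined for (s0, 1); M halts in state s0.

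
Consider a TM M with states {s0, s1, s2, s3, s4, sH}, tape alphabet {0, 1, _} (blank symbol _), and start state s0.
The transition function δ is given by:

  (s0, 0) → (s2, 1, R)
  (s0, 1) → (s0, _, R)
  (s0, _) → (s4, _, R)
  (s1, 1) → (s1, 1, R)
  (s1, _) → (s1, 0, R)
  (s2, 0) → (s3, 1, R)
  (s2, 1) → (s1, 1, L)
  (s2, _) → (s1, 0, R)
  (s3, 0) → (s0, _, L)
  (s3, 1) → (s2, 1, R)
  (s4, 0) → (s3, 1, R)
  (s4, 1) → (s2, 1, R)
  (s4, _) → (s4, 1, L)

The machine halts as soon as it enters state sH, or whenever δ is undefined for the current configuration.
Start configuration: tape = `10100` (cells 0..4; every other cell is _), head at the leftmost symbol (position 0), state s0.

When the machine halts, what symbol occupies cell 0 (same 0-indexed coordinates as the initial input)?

_

state=s0 head=0 tape=[1]0100   (s0,1)→(s0,_,R)
state=s0 head=1 tape=_[0]100   (s0,0)→(s2,1,R)
state=s2 head=2 tape=_1[1]00   (s2,1)→(s1,1,L)
state=s1 head=1 tape=_[1]100   (s1,1)→(s1,1,R)
state=s1 head=2 tape=_1[1]00   (s1,1)→(s1,1,R)
state=s1 head=3 tape=_11[0]0
Cell 0 holds _ when M halts.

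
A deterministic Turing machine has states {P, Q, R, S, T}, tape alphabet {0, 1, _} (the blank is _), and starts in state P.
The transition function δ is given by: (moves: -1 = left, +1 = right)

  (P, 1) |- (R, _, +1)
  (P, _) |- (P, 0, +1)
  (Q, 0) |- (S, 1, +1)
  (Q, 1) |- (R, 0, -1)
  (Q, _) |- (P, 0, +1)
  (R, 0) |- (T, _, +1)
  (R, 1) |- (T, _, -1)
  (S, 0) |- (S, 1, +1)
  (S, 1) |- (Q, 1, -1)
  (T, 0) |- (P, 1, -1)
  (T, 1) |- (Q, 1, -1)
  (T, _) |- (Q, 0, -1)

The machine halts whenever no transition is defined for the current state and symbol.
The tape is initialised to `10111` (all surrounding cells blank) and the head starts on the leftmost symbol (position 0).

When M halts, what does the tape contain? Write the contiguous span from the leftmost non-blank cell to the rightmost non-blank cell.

11_1

state=P head=0 tape=[1]0111   (P,1)→(R,_,+1)
state=R head=1 tape=_[0]111   (R,0)→(T,_,+1)
state=T head=2 tape=__[1]11   (T,1)→(Q,1,-1)
state=Q head=1 tape=_[_]111   (Q,_)→(P,0,+1)
state=P head=2 tape=_0[1]11   (P,1)→(R,_,+1)
state=R head=3 tape=_0_[1]1   (R,1)→(T,_,-1)
state=T head=2 tape=_0[_]_1   (T,_)→(Q,0,-1)
state=Q head=1 tape=_[0]0_1   (Q,0)→(S,1,+1)
state=S head=2 tape=_1[0]_1   (S,0)→(S,1,+1)
state=S head=3 tape=_11[_]1
The non-blank tape span at halt is 11_1.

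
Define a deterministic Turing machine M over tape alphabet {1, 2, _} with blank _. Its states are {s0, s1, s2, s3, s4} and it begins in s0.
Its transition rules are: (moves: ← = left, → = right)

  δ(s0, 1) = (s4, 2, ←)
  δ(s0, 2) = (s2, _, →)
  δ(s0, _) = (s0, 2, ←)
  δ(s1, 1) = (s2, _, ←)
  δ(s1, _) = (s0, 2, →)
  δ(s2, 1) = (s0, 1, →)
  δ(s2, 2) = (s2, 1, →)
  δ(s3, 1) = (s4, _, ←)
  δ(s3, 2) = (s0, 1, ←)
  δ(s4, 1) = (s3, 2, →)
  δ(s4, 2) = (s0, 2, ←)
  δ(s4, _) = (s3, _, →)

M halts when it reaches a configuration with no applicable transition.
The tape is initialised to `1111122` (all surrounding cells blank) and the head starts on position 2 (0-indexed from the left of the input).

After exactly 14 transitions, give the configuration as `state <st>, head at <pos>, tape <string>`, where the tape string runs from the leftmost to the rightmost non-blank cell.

state s2, head at 4, tape 1___122

state=s0 head=2 tape=11[1]1122   (s0,1)→(s4,2,←)
state=s4 head=1 tape=1[1]21122   (s4,1)→(s3,2,→)
state=s3 head=2 tape=12[2]1122   (s3,2)→(s0,1,←)
state=s0 head=1 tape=1[2]11122   (s0,2)→(s2,_,→)
state=s2 head=2 tape=1_[1]1122   (s2,1)→(s0,1,→)
state=s0 head=3 tape=1_1[1]122   (s0,1)→(s4,2,←)
state=s4 head=2 tape=1_[1]2122   (s4,1)→(s3,2,→)
state=s3 head=3 tape=1_2[2]122   (s3,2)→(s0,1,←)
state=s0 head=2 tape=1_[2]1122   (s0,2)→(s2,_,→)
state=s2 head=3 tape=1__[1]122   (s2,1)→(s0,1,→)
state=s0 head=4 tape=1__1[1]22   (s0,1)→(s4,2,←)
state=s4 head=3 tape=1__[1]222   (s4,1)→(s3,2,→)
state=s3 head=4 tape=1__2[2]22   (s3,2)→(s0,1,←)
state=s0 head=3 tape=1__[2]122   (s0,2)→(s2,_,→)
state=s2 head=4 tape=1___[1]22
After 14 steps: state s2, head at 4, tape 1___122.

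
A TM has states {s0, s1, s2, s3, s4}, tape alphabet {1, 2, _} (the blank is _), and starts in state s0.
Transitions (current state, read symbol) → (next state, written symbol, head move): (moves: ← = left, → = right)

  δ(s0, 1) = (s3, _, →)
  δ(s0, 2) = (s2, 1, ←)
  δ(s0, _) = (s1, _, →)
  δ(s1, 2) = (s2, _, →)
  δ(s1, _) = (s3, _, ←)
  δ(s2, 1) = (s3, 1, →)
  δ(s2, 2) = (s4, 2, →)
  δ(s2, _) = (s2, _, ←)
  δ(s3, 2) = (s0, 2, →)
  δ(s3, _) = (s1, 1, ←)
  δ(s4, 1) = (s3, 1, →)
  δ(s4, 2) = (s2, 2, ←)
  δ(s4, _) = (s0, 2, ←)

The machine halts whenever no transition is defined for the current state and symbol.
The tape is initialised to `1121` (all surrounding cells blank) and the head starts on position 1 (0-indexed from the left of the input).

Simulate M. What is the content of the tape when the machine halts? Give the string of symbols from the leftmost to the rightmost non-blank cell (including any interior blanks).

1_2_1

state=s0 head=1 tape=1[1]21_   (s0,1)→(s3,_,→)
state=s3 head=2 tape=1_[2]1_   (s3,2)→(s0,2,→)
state=s0 head=3 tape=1_2[1]_   (s0,1)→(s3,_,→)
state=s3 head=4 tape=1_2_[_]   (s3,_)→(s1,1,←)
state=s1 head=3 tape=1_2[_]1   (s1,_)→(s3,_,←)
state=s3 head=2 tape=1_[2]_1   (s3,2)→(s0,2,→)
state=s0 head=3 tape=1_2[_]1   (s0,_)→(s1,_,→)
state=s1 head=4 tape=1_2_[1]
The non-blank tape span at halt is 1_2_1.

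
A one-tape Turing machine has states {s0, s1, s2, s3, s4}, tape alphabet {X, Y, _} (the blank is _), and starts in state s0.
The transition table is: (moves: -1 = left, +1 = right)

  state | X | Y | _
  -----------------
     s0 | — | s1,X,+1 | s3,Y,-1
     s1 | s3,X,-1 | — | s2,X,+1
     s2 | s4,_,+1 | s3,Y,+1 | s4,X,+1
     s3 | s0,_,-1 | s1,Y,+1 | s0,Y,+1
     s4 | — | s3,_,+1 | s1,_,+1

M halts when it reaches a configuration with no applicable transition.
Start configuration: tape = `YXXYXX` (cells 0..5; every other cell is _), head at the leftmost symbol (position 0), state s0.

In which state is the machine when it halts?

s4

state=s0 head=0 tape=__[Y]XXYXX   (s0,Y)→(s1,X,+1)
state=s1 head=1 tape=__X[X]XYXX   (s1,X)→(s3,X,-1)
state=s3 head=0 tape=__[X]XXYXX   (s3,X)→(s0,_,-1)
state=s0 head=-1 tape=_[_]_XXYXX   (s0,_)→(s3,Y,-1)
state=s3 head=-2 tape=[_]Y_XXYXX   (s3,_)→(s0,Y,+1)
state=s0 head=-1 tape=Y[Y]_XXYXX   (s0,Y)→(s1,X,+1)
state=s1 head=0 tape=YX[_]XXYXX   (s1,_)→(s2,X,+1)
state=s2 head=1 tape=YXX[X]XYXX   (s2,X)→(s4,_,+1)
state=s4 head=2 tape=YXX_[X]YXX
No transition is defined for (s4, X); M halts in state s4.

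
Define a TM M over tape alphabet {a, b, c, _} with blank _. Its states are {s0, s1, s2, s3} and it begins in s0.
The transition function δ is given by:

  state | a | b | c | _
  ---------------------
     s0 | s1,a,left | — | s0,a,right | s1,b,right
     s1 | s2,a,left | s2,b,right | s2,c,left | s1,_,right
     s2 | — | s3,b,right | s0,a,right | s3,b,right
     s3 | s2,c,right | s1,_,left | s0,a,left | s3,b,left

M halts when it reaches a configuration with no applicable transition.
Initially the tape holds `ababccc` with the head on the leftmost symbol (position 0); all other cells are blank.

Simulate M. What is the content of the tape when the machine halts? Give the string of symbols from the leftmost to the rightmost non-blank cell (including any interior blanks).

s0 | _[a]babccc   read a → write a, move left, go to s1
s1 | [_]ababccc   read _ → write _, move right, go to s1
s1 | _[a]babccc   read a → write a, move left, go to s2
s2 | [_]ababccc   read _ → write b, move right, go to s3
s3 | b[a]babccc   read a → write c, move right, go to s2
s2 | bc[b]abccc   read b → write b, move right, go to s3
s3 | bcb[a]bccc   read a → write c, move right, go to s2
s2 | bcbc[b]ccc   read b → write b, move right, go to s3
s3 | bcbcb[c]cc   read c → write a, move left, go to s0
s0 | bcbc[b]acc
The non-blank tape span at halt is bcbcbacc.

bcbcbacc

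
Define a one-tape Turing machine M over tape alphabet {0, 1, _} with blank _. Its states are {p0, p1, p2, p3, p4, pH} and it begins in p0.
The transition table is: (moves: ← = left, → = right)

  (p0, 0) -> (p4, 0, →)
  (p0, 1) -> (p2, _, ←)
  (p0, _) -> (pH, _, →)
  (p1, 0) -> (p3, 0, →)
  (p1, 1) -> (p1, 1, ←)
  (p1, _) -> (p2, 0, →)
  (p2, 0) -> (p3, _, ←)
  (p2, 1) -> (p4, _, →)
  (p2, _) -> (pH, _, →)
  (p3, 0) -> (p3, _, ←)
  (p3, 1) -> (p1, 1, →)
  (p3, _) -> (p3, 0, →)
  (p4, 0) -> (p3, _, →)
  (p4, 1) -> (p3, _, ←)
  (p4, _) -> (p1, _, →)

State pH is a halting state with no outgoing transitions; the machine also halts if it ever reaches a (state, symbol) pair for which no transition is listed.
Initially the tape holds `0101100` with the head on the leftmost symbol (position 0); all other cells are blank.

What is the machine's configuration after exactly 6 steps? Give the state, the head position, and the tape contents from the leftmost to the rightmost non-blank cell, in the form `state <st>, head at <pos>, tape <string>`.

state=p0 head=0 tape=_[0]101100   (p0,0)→(p4,0,→)
state=p4 head=1 tape=_0[1]01100   (p4,1)→(p3,_,←)
state=p3 head=0 tape=_[0]_01100   (p3,0)→(p3,_,←)
state=p3 head=-1 tape=[_]__01100   (p3,_)→(p3,0,→)
state=p3 head=0 tape=0[_]_01100   (p3,_)→(p3,0,→)
state=p3 head=1 tape=00[_]01100   (p3,_)→(p3,0,→)
state=p3 head=2 tape=000[0]1100
After 6 steps: state p3, head at 2, tape 00001100.

state p3, head at 2, tape 00001100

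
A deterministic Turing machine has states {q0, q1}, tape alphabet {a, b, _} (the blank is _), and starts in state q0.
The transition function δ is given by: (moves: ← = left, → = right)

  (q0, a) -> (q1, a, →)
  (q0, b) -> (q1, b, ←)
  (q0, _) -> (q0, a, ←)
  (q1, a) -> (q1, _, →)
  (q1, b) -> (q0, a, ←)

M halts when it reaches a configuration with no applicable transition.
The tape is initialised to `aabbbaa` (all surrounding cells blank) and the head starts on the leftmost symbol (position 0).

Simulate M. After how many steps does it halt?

state=q0 head=0 tape=[a]abbbaa_   (q0,a)→(q1,a,→)
state=q1 head=1 tape=a[a]bbbaa_   (q1,a)→(q1,_,→)
state=q1 head=2 tape=a_[b]bbaa_   (q1,b)→(q0,a,←)
state=q0 head=1 tape=a[_]abbaa_   (q0,_)→(q0,a,←)
state=q0 head=0 tape=[a]aabbaa_   (q0,a)→(q1,a,→)
state=q1 head=1 tape=a[a]abbaa_   (q1,a)→(q1,_,→)
state=q1 head=2 tape=a_[a]bbaa_   (q1,a)→(q1,_,→)
state=q1 head=3 tape=a__[b]baa_   (q1,b)→(q0,a,←)
state=q0 head=2 tape=a_[_]abaa_   (q0,_)→(q0,a,←)
state=q0 head=1 tape=a[_]aabaa_   (q0,_)→(q0,a,←)
state=q0 head=0 tape=[a]aaabaa_   (q0,a)→(q1,a,→)
state=q1 head=1 tape=a[a]aabaa_   (q1,a)→(q1,_,→)
state=q1 head=2 tape=a_[a]abaa_   (q1,a)→(q1,_,→)
state=q1 head=3 tape=a__[a]baa_   (q1,a)→(q1,_,→)
state=q1 head=4 tape=a___[b]aa_   (q1,b)→(q0,a,←)
state=q0 head=3 tape=a__[_]aaa_   (q0,_)→(q0,a,←)
state=q0 head=2 tape=a_[_]aaaa_   (q0,_)→(q0,a,←)
state=q0 head=1 tape=a[_]aaaaa_   (q0,_)→(q0,a,←)
state=q0 head=0 tape=[a]aaaaaa_   (q0,a)→(q1,a,→)
state=q1 head=1 tape=a[a]aaaaa_   (q1,a)→(q1,_,→)
state=q1 head=2 tape=a_[a]aaaa_   (q1,a)→(q1,_,→)
state=q1 head=3 tape=a__[a]aaa_   (q1,a)→(q1,_,→)
state=q1 head=4 tape=a___[a]aa_   (q1,a)→(q1,_,→)
state=q1 head=5 tape=a____[a]a_   (q1,a)→(q1,_,→)
state=q1 head=6 tape=a_____[a]_   (q1,a)→(q1,_,→)
state=q1 head=7 tape=a______[_]
M halts after 25 transitions.

25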